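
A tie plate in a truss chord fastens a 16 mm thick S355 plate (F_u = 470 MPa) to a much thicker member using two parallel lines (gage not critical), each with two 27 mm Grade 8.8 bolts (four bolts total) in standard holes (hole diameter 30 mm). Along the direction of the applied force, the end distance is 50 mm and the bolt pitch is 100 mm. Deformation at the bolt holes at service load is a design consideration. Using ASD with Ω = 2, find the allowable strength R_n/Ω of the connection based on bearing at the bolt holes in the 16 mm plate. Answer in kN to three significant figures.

Per bolt r_n = 1.2 l_c t F_u ≤ 2.4 d t F_u; upper limit = 2.4 × 27 × 16 × 470 / 1000 = 487.3 kN.
Edge bolt: l_c = 50 − 30/2 = 35 mm → 1.2 × 35 × 16 × 470 / 1000 = 315.8 → r_n = 315.8 kN.
Interior bolts: l_c = 100 − 30 = 70 mm → 1.2 × 70 × 16 × 470 / 1000 = 631.7 → r_n = 487.3 kN.
R_n = 2 × 315.8 + 2 × 487.3 = 1606 kN.
Allowable strength R_n/Ω = 1606 / 2 = 803 kN.

803 kN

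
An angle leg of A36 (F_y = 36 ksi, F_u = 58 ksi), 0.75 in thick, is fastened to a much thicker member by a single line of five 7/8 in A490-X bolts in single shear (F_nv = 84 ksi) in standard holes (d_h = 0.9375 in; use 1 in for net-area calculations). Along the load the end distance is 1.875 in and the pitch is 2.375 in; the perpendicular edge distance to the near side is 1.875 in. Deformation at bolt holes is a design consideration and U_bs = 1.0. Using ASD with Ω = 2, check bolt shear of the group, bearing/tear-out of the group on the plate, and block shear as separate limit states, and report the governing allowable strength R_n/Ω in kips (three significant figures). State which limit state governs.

120 kips (block shear governs)

Bolt shear: A_b = π·0.875²/4 = 0.6013 in²; R_n = 84 × 0.6013 × 5 × 1 = 252.6 kips → 252.6 / 2 = 126 kips.
Bearing: edge l_c = 1.406, r_n = 73.41 kips; interior l_c = 1.438, r_n = 75.04 kips; R_n = 73.41 + 4·75.04 = 373.6 kips → 187 kips.
Block shear: A_gv = 8.531, A_nv = 5.156, A_nt = 1.031 in²; R_n = min(0.6F_uA_nv, 0.6F_yA_gv) + U_bs·F_u·A_nt = 239.2 kips → 120 kips.
Block shear governs: 120 kips.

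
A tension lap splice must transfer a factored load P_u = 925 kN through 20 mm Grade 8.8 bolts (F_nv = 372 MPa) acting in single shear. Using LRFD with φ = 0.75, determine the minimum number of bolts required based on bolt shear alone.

11 bolts

A_b = π·20²/4 = 314.2 mm².
Per-bolt design strength φR_n = 0.75 × 372 × 314.2 × 1 / 1000 = 87.65 kN.
n ≥ 925 / 87.65 = 10.55 → use 11 bolts.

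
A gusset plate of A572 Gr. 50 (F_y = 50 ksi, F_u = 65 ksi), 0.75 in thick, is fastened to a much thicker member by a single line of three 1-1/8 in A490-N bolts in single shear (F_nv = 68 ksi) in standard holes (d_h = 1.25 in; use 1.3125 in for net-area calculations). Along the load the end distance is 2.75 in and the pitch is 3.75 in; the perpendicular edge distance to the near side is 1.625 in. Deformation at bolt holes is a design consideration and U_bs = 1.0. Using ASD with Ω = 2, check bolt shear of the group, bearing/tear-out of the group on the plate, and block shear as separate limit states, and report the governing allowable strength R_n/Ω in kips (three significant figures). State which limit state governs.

101 kips (bolt shear governs)

Bolt shear: A_b = π·1.125²/4 = 0.994 in²; R_n = 68 × 0.994 × 3 × 1 = 202.8 kips → 202.8 / 2 = 101 kips.
Bearing: edge l_c = 2.125, r_n = 124.3 kips; interior l_c = 2.5, r_n = 131.6 kips; R_n = 124.3 + 2·131.6 = 387.6 kips → 194 kips.
Block shear: A_gv = 7.688, A_nv = 5.227, A_nt = 0.7266 in²; R_n = min(0.6F_uA_nv, 0.6F_yA_gv) + U_bs·F_u·A_nt = 251.1 kips → 126 kips.
Bolt shear governs: 101 kips.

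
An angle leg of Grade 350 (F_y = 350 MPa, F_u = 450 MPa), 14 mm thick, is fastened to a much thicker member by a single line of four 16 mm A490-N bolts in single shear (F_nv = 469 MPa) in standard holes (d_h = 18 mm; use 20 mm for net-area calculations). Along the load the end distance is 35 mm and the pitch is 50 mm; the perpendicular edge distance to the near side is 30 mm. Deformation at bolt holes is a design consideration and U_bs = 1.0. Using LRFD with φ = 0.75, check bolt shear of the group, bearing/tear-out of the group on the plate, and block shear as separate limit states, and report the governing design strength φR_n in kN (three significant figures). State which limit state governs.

283 kN (bolt shear governs)

Bolt shear: A_b = π·16²/4 = 201.1 mm²; R_n = 469 × 201.1 × 4 × 1 / 1000 = 377.2 kN → 0.75 × 377.2 = 283 kN.
Bearing: edge l_c = 26, r_n = 196.6 kN; interior l_c = 32, r_n = 241.9 kN; R_n = 196.6 + 3·241.9 = 922.3 kN → 692 kN.
Block shear: A_gv = 2590, A_nv = 1610, A_nt = 280 mm²; R_n = min(0.6F_uA_nv, 0.6F_yA_gv) + U_bs·F_u·A_nt = 560.7 kN → 421 kN.
Bolt shear governs: 283 kN.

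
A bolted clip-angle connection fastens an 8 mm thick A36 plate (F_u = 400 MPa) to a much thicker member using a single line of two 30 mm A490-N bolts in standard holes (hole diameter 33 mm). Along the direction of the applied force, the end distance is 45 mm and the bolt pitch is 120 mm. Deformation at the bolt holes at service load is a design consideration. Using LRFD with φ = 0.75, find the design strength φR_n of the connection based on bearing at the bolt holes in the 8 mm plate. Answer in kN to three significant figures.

255 kN

Per bolt r_n = 1.2 l_c t F_u ≤ 2.4 d t F_u; upper limit = 2.4 × 30 × 8 × 400 / 1000 = 230.4 kN.
Edge bolt: l_c = 45 − 33/2 = 28.5 mm → 1.2 × 28.5 × 8 × 400 / 1000 = 109.4 → r_n = 109.4 kN.
Interior bolts: l_c = 120 − 33 = 87 mm → 1.2 × 87 × 8 × 400 / 1000 = 334.1 → r_n = 230.4 kN.
R_n = 1 × 109.4 + 1 × 230.4 = 339.8 kN.
Design strength φR_n = 0.75 × 339.8 = 255 kN.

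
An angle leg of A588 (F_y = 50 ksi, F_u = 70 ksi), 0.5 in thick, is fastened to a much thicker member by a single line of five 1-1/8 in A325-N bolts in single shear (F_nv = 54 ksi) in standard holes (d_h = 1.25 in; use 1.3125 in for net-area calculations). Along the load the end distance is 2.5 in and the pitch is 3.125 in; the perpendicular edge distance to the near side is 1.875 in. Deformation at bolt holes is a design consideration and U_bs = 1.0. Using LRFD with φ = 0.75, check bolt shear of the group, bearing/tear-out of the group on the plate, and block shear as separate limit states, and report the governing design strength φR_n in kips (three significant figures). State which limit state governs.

175 kips (block shear governs)

Bolt shear: A_b = π·1.125²/4 = 0.994 in²; R_n = 54 × 0.994 × 5 × 1 = 268.4 kips → 0.75 × 268.4 = 201 kips.
Bearing: edge l_c = 1.875, r_n = 78.75 kips; interior l_c = 1.875, r_n = 78.75 kips; R_n = 78.75 + 4·78.75 = 393.8 kips → 295 kips.
Block shear: A_gv = 7.5, A_nv = 4.547, A_nt = 0.6094 in²; R_n = min(0.6F_uA_nv, 0.6F_yA_gv) + U_bs·F_u·A_nt = 233.6 kips → 175 kips.
Block shear governs: 175 kips.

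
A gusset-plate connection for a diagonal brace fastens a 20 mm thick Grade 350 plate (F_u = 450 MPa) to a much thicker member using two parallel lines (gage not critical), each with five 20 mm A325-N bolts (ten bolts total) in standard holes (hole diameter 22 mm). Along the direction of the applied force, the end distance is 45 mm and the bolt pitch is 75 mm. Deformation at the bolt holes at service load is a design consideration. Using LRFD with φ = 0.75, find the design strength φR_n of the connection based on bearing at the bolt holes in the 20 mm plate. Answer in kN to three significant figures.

3140 kN

Per bolt r_n = 1.2 l_c t F_u ≤ 2.4 d t F_u; upper limit = 2.4 × 20 × 20 × 450 / 1000 = 432 kN.
Edge bolt: l_c = 45 − 22/2 = 34 mm → 1.2 × 34 × 20 × 450 / 1000 = 367.2 → r_n = 367.2 kN.
Interior bolts: l_c = 75 − 22 = 53 mm → 1.2 × 53 × 20 × 450 / 1000 = 572.4 → r_n = 432 kN.
R_n = 2 × 367.2 + 8 × 432 = 4190 kN.
Design strength φR_n = 0.75 × 4190 = 3140 kN.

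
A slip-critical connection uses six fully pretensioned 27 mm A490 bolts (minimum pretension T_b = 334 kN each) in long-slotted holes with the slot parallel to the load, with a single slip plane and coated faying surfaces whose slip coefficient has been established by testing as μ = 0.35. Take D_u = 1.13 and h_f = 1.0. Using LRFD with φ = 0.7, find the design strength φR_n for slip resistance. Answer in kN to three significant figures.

R_n = μ · D_u · h_f · T_b · n_s · n_b = 0.35 × 1.13 × 1.0 × 334 × 1 × 6 = 792.6 kN.
Design strength φR_n = 0.7 × 792.6 = 555 kN.

555 kN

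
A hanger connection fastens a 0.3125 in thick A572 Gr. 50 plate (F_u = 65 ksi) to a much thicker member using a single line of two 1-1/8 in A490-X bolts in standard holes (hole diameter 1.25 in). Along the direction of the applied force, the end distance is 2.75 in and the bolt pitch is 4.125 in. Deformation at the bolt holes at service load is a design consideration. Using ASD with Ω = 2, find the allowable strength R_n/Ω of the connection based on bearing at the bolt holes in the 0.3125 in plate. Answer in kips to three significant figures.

Per bolt r_n = 1.2 l_c t F_u ≤ 2.4 d t F_u; upper limit = 2.4 × 1.125 × 0.3125 × 65 = 54.84 kips.
Edge bolt: l_c = 2.75 − 1.25/2 = 2.125 in → 1.2 × 2.125 × 0.3125 × 65 = 51.8 → r_n = 51.8 kips.
Interior bolts: l_c = 4.125 − 1.25 = 2.875 in → 1.2 × 2.875 × 0.3125 × 65 = 70.08 → r_n = 54.84 kips.
R_n = 1 × 51.8 + 1 × 54.84 = 106.6 kips.
Allowable strength R_n/Ω = 106.6 / 2 = 53.3 kips.

53.3 kips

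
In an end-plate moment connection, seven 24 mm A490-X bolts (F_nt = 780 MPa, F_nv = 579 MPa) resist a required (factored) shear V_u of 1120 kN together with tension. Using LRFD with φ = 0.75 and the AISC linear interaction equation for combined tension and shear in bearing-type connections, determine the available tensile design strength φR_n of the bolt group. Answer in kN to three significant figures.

899 kN

A_b = π·24²/4 = 452.4 mm²; f_rv = 1120 × 1000 / (7 × 452.4) = 353.7 MPa.
F'_nt = 1.3 F_nt − (F_nt / φF_nv) f_rv = 1.3·780 − (780/(0.75·579))·353.7 = 378.7 MPa, capped at F_nt → F'_nt = 378.7 MPa.
R_n = F'_nt · A_b · n = 378.7 × 452.4 × 7 / 1000 = 1199 kN.
Design strength φR_n = 0.75 × 1199 = 899 kN.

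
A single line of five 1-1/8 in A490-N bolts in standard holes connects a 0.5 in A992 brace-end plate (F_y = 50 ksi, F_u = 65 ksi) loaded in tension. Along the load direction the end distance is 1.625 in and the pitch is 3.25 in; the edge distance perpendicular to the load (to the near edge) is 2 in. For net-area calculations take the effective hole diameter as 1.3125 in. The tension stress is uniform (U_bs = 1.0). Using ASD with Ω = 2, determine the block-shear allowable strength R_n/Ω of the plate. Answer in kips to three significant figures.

107 kips

Shear plane L_v = 1.625 + 4·3.25 = 14.62 in; A_gv = 14.62 × 0.5 = 7.312 in².
A_nv = (14.62 − 4.5·1.3125) × 0.5 = 4.359 in².
A_nt = (2 − 0.5·1.3125) × 0.5 = 0.6719 in².
0.6 F_u A_nv = 170 kips; 0.6 F_y A_gv = 219.4 kips → shear rupture governs the shear term.
R_n = 170 + 1.0 × 65 × 0.6719 = 213.7 kips.
Allowable strength R_n/Ω = 213.7 / 2 = 107 kips.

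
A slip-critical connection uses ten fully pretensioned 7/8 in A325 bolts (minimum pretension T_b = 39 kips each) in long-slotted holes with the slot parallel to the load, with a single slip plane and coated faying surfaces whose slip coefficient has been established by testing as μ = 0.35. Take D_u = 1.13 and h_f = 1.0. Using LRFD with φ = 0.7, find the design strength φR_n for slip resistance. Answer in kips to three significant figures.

R_n = μ · D_u · h_f · T_b · n_s · n_b = 0.35 × 1.13 × 1.0 × 39 × 1 × 10 = 154.2 kips.
Design strength φR_n = 0.7 × 154.2 = 108 kips.

108 kips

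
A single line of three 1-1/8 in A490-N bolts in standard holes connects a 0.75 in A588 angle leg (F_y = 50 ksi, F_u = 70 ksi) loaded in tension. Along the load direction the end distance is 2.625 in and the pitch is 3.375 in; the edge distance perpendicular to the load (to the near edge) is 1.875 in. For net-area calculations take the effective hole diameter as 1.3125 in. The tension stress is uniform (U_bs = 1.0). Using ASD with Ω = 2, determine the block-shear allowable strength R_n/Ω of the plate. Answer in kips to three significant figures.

Shear plane L_v = 2.625 + 2·3.375 = 9.375 in; A_gv = 9.375 × 0.75 = 7.031 in².
A_nv = (9.375 − 2.5·1.3125) × 0.75 = 4.57 in².
A_nt = (1.875 − 0.5·1.3125) × 0.75 = 0.9141 in².
0.6 F_u A_nv = 192 kips; 0.6 F_y A_gv = 210.9 kips → shear rupture governs the shear term.
R_n = 192 + 1.0 × 70 × 0.9141 = 255.9 kips.
Allowable strength R_n/Ω = 255.9 / 2 = 128 kips.

128 kips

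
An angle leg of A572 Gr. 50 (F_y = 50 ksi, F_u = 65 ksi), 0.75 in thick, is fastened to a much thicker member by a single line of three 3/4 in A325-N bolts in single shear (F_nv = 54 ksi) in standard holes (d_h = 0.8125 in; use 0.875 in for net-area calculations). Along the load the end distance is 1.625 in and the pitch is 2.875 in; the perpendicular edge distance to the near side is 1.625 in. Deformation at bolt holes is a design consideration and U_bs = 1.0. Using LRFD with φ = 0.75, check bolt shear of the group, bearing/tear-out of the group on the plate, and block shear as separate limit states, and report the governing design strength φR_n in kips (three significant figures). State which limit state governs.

Bolt shear: A_b = π·0.75²/4 = 0.4418 in²; R_n = 54 × 0.4418 × 3 × 1 = 71.57 kips → 0.75 × 71.57 = 53.7 kips.
Bearing: edge l_c = 1.219, r_n = 71.3 kips; interior l_c = 2.062, r_n = 87.75 kips; R_n = 71.3 + 2·87.75 = 246.8 kips → 185 kips.
Block shear: A_gv = 5.531, A_nv = 3.891, A_nt = 0.8906 in²; R_n = min(0.6F_uA_nv, 0.6F_yA_gv) + U_bs·F_u·A_nt = 209.6 kips → 157 kips.
Bolt shear governs: 53.7 kips.

53.7 kips (bolt shear governs)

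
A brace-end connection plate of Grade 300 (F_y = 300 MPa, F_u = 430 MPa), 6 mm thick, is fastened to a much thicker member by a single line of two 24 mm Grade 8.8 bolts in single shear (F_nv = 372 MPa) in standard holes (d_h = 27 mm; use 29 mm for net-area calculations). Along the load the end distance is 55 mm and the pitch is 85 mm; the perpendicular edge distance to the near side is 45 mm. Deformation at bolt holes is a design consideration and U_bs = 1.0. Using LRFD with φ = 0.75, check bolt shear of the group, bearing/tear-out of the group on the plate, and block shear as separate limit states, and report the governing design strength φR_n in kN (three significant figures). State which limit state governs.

171 kN (block shear governs)

Bolt shear: A_b = π·24²/4 = 452.4 mm²; R_n = 372 × 452.4 × 2 × 1 / 1000 = 336.6 kN → 0.75 × 336.6 = 252 kN.
Bearing: edge l_c = 41.5, r_n = 128.5 kN; interior l_c = 58, r_n = 148.6 kN; R_n = 128.5 + 1·148.6 = 277.1 kN → 208 kN.
Block shear: A_gv = 840, A_nv = 579, A_nt = 183 mm²; R_n = min(0.6F_uA_nv, 0.6F_yA_gv) + U_bs·F_u·A_nt = 228.1 kN → 171 kN.
Block shear governs: 171 kN.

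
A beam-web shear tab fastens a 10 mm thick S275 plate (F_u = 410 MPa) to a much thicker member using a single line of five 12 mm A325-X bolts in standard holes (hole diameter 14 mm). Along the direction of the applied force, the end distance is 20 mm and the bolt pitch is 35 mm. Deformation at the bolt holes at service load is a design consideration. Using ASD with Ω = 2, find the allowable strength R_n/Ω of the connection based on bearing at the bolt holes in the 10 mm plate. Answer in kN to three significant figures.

Per bolt r_n = 1.2 l_c t F_u ≤ 2.4 d t F_u; upper limit = 2.4 × 12 × 10 × 410 / 1000 = 118.1 kN.
Edge bolt: l_c = 20 − 14/2 = 13 mm → 1.2 × 13 × 10 × 410 / 1000 = 63.96 → r_n = 63.96 kN.
Interior bolts: l_c = 35 − 14 = 21 mm → 1.2 × 21 × 10 × 410 / 1000 = 103.3 → r_n = 103.3 kN.
R_n = 1 × 63.96 + 4 × 103.3 = 477.2 kN.
Allowable strength R_n/Ω = 477.2 / 2 = 239 kN.

239 kN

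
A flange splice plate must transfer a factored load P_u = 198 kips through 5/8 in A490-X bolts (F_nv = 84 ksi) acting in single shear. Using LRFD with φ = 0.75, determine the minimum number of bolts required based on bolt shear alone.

11 bolts

A_b = π·0.625²/4 = 0.3068 in².
Per-bolt design strength φR_n = 0.75 × 84 × 0.3068 × 1 = 19.33 kips.
n ≥ 198 / 19.33 = 10.24 → use 11 bolts.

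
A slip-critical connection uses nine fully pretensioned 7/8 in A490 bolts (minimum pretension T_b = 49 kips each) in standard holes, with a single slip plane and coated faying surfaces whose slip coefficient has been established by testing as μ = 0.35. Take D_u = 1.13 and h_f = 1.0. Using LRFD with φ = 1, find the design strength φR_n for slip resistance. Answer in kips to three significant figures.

R_n = μ · D_u · h_f · T_b · n_s · n_b = 0.35 × 1.13 × 1.0 × 49 × 1 × 9 = 174.4 kips.
Design strength φR_n = 1 × 174.4 = 174 kips.

174 kips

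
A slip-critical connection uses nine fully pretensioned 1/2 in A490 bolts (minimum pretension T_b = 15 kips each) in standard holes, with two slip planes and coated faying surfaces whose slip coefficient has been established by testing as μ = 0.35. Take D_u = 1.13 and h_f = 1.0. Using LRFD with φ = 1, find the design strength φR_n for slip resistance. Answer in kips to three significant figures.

R_n = μ · D_u · h_f · T_b · n_s · n_b = 0.35 × 1.13 × 1.0 × 15 × 2 × 9 = 106.8 kips.
Design strength φR_n = 1 × 106.8 = 107 kips.

107 kips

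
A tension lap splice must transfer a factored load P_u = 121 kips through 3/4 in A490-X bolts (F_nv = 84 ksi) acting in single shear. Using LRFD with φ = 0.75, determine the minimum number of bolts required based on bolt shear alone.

A_b = π·0.75²/4 = 0.4418 in².
Per-bolt design strength φR_n = 0.75 × 84 × 0.4418 × 1 = 27.83 kips.
n ≥ 121 / 27.83 = 4.347 → use 5 bolts.

5 bolts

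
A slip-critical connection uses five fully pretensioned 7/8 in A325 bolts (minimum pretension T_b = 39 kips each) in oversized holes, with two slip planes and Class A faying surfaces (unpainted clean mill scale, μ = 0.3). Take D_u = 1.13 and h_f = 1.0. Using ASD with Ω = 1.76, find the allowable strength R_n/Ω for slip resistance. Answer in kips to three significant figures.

75.1 kips

R_n = μ · D_u · h_f · T_b · n_s · n_b = 0.3 × 1.13 × 1.0 × 39 × 2 × 5 = 132.2 kips.
Allowable strength R_n/Ω = 132.2 / 1.76 = 75.1 kips.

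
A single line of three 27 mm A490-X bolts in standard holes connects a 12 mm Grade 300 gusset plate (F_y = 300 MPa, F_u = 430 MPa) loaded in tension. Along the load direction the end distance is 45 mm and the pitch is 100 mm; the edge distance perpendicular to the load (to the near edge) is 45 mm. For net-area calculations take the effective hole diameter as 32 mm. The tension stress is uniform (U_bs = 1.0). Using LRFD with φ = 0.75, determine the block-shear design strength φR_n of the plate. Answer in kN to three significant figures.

495 kN

Shear plane L_v = 45 + 2·100 = 245 mm; A_gv = 245 × 12 = 2940 mm².
A_nv = (245 − 2.5·32) × 12 = 1980 mm².
A_nt = (45 − 0.5·32) × 12 = 348 mm².
0.6 F_u A_nv = 510.8 kN; 0.6 F_y A_gv = 529.2 kN → shear rupture governs the shear term.
R_n = 510.8 + 1.0 × 430 × 348 / 1000 = 660.5 kN.
Design strength φR_n = 0.75 × 660.5 = 495 kN.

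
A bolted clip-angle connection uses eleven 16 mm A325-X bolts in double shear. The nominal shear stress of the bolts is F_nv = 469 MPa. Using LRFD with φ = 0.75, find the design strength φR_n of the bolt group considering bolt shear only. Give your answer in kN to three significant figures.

A_b = π × 16² / 4 = 201.1 mm².
R_n = F_nv · A_b · n · n_s = 469 × 201.1 × 11 × 2 / 1000 = 2075 kN.
Design strength φR_n = 0.75 × 2075 = 1560 kN.

1560 kN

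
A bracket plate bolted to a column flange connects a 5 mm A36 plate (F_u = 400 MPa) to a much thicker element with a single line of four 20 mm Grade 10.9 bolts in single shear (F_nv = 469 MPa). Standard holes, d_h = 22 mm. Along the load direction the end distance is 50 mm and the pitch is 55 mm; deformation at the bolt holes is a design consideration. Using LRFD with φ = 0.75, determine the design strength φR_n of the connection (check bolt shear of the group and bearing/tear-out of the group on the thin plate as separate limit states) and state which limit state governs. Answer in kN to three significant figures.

Bolt shear: A_b = π·20²/4 = 314.2 mm²; R_n = 469 × 314.2 × 4 × 1 / 1000 = 589.4 kN → 0.75 × 589.4 = 442 kN.
Bearing (1.2 l_c t F_u ≤ 2.4 d t F_u): upper limit = 2.4·20·5·400 / 1000 = 96 kN.
  Edge l_c = 50 − 22/2 = 39 → r_n = 93.6 kN; interior l_c = 55 − 22 = 33 → r_n = 79.2 kN.
  R_n,bearing = 1·93.6 + 3·79.2 = 331.2 kN → 0.75 × 331.2 = 248 kN.
Bearing governs: 248 kN.

248 kN (bearing governs)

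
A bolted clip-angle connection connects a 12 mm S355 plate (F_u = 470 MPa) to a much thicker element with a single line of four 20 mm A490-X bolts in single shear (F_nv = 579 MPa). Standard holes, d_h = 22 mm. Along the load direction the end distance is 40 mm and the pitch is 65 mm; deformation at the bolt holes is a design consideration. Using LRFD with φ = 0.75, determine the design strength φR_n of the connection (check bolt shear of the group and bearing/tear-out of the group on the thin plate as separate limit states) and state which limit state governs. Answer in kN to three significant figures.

546 kN (bolt shear governs)

Bolt shear: A_b = π·20²/4 = 314.2 mm²; R_n = 579 × 314.2 × 4 × 1 / 1000 = 727.6 kN → 0.75 × 727.6 = 546 kN.
Bearing (1.2 l_c t F_u ≤ 2.4 d t F_u): upper limit = 2.4·20·12·470 / 1000 = 270.7 kN.
  Edge l_c = 40 − 22/2 = 29 → r_n = 196.3 kN; interior l_c = 65 − 22 = 43 → r_n = 270.7 kN.
  R_n,bearing = 1·196.3 + 3·270.7 = 1008 kN → 0.75 × 1008 = 756 kN.
Bolt shear governs: 546 kN.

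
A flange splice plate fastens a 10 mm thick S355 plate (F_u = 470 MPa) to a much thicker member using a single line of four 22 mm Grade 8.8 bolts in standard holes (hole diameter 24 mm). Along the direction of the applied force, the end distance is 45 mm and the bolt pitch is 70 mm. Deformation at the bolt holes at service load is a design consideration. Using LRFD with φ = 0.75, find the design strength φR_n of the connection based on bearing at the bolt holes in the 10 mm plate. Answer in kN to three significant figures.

698 kN

Per bolt r_n = 1.2 l_c t F_u ≤ 2.4 d t F_u; upper limit = 2.4 × 22 × 10 × 470 / 1000 = 248.2 kN.
Edge bolt: l_c = 45 − 24/2 = 33 mm → 1.2 × 33 × 10 × 470 / 1000 = 186.1 → r_n = 186.1 kN.
Interior bolts: l_c = 70 − 24 = 46 mm → 1.2 × 46 × 10 × 470 / 1000 = 259.4 → r_n = 248.2 kN.
R_n = 1 × 186.1 + 3 × 248.2 = 930.6 kN.
Design strength φR_n = 0.75 × 930.6 = 698 kN.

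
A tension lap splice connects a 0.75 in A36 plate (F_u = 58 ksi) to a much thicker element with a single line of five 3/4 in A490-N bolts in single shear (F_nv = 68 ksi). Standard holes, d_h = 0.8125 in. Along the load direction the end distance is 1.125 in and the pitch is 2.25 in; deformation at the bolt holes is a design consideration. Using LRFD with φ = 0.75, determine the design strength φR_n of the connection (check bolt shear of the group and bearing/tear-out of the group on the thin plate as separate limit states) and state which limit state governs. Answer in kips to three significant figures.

Bolt shear: A_b = π·0.75²/4 = 0.4418 in²; R_n = 68 × 0.4418 × 5 × 1 = 150.2 kips → 0.75 × 150.2 = 113 kips.
Bearing (1.2 l_c t F_u ≤ 2.4 d t F_u): upper limit = 2.4·0.75·0.75·58 = 78.3 kips.
  Edge l_c = 1.125 − 0.8125/2 = 0.7188 → r_n = 37.52 kips; interior l_c = 2.25 − 0.8125 = 1.438 → r_n = 75.04 kips.
  R_n,bearing = 1·37.52 + 4·75.04 = 337.7 kips → 0.75 × 337.7 = 253 kips.
Bolt shear governs: 113 kips.

113 kips (bolt shear governs)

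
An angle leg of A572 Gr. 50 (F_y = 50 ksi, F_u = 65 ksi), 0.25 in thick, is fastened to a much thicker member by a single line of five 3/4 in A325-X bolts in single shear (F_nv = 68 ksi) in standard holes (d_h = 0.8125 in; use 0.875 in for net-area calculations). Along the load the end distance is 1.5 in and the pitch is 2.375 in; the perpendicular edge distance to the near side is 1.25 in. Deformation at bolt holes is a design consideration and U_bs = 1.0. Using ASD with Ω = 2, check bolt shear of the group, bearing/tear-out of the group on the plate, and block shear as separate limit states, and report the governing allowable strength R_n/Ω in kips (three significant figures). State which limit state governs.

Bolt shear: A_b = π·0.75²/4 = 0.4418 in²; R_n = 68 × 0.4418 × 5 × 1 = 150.2 kips → 150.2 / 2 = 75.1 kips.
Bearing: edge l_c = 1.094, r_n = 21.33 kips; interior l_c = 1.562, r_n = 29.25 kips; R_n = 21.33 + 4·29.25 = 138.3 kips → 69.2 kips.
Block shear: A_gv = 2.75, A_nv = 1.766, A_nt = 0.2031 in²; R_n = min(0.6F_uA_nv, 0.6F_yA_gv) + U_bs·F_u·A_nt = 82.06 kips → 41 kips.
Block shear governs: 41 kips.

41 kips (block shear governs)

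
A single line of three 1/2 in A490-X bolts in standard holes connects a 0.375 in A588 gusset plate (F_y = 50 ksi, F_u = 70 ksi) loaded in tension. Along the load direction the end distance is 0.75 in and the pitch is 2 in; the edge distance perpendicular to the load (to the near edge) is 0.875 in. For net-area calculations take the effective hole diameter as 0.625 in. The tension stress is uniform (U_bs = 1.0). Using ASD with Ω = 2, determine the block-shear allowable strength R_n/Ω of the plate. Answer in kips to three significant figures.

32.5 kips

Shear plane L_v = 0.75 + 2·2 = 4.75 in; A_gv = 4.75 × 0.375 = 1.781 in².
A_nv = (4.75 − 2.5·0.625) × 0.375 = 1.195 in².
A_nt = (0.875 − 0.5·0.625) × 0.375 = 0.2109 in².
0.6 F_u A_nv = 50.2 kips; 0.6 F_y A_gv = 53.44 kips → shear rupture governs the shear term.
R_n = 50.2 + 1.0 × 70 × 0.2109 = 64.97 kips.
Allowable strength R_n/Ω = 64.97 / 2 = 32.5 kips.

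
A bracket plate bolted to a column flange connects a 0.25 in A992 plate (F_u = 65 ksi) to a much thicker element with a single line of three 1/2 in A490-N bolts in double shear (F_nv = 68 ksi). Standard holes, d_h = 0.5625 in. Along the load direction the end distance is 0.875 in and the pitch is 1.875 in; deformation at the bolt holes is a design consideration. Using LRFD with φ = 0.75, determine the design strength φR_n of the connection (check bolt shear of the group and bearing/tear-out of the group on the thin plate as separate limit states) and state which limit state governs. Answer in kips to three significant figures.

37.9 kips (bearing governs)

Bolt shear: A_b = π·0.5²/4 = 0.1963 in²; R_n = 68 × 0.1963 × 3 × 2 = 80.11 kips → 0.75 × 80.11 = 60.1 kips.
Bearing (1.2 l_c t F_u ≤ 2.4 d t F_u): upper limit = 2.4·0.5·0.25·65 = 19.5 kips.
  Edge l_c = 0.875 − 0.5625/2 = 0.5938 → r_n = 11.58 kips; interior l_c = 1.875 − 0.5625 = 1.312 → r_n = 19.5 kips.
  R_n,bearing = 1·11.58 + 2·19.5 = 50.58 kips → 0.75 × 50.58 = 37.9 kips.
Bearing governs: 37.9 kips.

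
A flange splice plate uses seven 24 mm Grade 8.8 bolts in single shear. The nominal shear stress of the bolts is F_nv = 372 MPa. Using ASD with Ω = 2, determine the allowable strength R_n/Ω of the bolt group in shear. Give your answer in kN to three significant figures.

589 kN

A_b = π × 24² / 4 = 452.4 mm².
R_n = F_nv · A_b · n · n_s = 372 × 452.4 × 7 × 1 / 1000 = 1178 kN.
Allowable strength R_n/Ω = 1178 / 2 = 589 kN.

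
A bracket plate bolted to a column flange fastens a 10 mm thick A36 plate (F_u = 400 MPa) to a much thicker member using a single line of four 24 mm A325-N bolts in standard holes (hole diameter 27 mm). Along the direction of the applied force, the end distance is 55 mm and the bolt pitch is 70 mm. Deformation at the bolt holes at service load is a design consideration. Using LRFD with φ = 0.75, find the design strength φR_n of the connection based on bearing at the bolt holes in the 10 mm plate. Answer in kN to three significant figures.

Per bolt r_n = 1.2 l_c t F_u ≤ 2.4 d t F_u; upper limit = 2.4 × 24 × 10 × 400 / 1000 = 230.4 kN.
Edge bolt: l_c = 55 − 27/2 = 41.5 mm → 1.2 × 41.5 × 10 × 400 / 1000 = 199.2 → r_n = 199.2 kN.
Interior bolts: l_c = 70 − 27 = 43 mm → 1.2 × 43 × 10 × 400 / 1000 = 206.4 → r_n = 206.4 kN.
R_n = 1 × 199.2 + 3 × 206.4 = 818.4 kN.
Design strength φR_n = 0.75 × 818.4 = 614 kN.

614 kN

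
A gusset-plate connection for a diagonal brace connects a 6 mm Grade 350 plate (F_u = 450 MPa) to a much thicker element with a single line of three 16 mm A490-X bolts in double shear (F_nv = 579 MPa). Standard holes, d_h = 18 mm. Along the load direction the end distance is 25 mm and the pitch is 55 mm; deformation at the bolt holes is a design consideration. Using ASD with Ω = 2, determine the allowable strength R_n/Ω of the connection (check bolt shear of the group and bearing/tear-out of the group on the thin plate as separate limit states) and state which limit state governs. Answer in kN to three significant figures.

130 kN (bearing governs)

Bolt shear: A_b = π·16²/4 = 201.1 mm²; R_n = 579 × 201.1 × 3 × 2 / 1000 = 698.5 kN → 698.5 / 2 = 349 kN.
Bearing (1.2 l_c t F_u ≤ 2.4 d t F_u): upper limit = 2.4·16·6·450 / 1000 = 103.7 kN.
  Edge l_c = 25 − 18/2 = 16 → r_n = 51.84 kN; interior l_c = 55 − 18 = 37 → r_n = 103.7 kN.
  R_n,bearing = 1·51.84 + 2·103.7 = 259.2 kN → 259.2 / 2 = 130 kN.
Bearing governs: 130 kN.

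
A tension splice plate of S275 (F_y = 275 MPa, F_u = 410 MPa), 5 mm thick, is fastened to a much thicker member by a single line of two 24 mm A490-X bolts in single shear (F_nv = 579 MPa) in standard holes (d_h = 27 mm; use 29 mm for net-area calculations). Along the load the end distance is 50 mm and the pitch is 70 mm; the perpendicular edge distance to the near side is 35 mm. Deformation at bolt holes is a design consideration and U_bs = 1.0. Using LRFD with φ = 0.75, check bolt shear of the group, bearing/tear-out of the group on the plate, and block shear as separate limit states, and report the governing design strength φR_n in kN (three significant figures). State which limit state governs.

102 kN (block shear governs)

Bolt shear: A_b = π·24²/4 = 452.4 mm²; R_n = 579 × 452.4 × 2 × 1 / 1000 = 523.9 kN → 0.75 × 523.9 = 393 kN.
Bearing: edge l_c = 36.5, r_n = 89.79 kN; interior l_c = 43, r_n = 105.8 kN; R_n = 89.79 + 1·105.8 = 195.6 kN → 147 kN.
Block shear: A_gv = 600, A_nv = 382.5, A_nt = 102.5 mm²; R_n = min(0.6F_uA_nv, 0.6F_yA_gv) + U_bs·F_u·A_nt = 136.1 kN → 102 kN.
Block shear governs: 102 kN.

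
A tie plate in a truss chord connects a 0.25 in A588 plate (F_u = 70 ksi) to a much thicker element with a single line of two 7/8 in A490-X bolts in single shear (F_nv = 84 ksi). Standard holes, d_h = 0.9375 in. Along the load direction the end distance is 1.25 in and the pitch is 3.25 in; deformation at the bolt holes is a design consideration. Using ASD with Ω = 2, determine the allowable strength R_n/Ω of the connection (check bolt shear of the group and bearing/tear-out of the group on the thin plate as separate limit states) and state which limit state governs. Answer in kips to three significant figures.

26.6 kips (bearing governs)

Bolt shear: A_b = π·0.875²/4 = 0.6013 in²; R_n = 84 × 0.6013 × 2 × 1 = 101 kips → 101 / 2 = 50.5 kips.
Bearing (1.2 l_c t F_u ≤ 2.4 d t F_u): upper limit = 2.4·0.875·0.25·70 = 36.75 kips.
  Edge l_c = 1.25 − 0.9375/2 = 0.7812 → r_n = 16.41 kips; interior l_c = 3.25 − 0.9375 = 2.312 → r_n = 36.75 kips.
  R_n,bearing = 1·16.41 + 1·36.75 = 53.16 kips → 53.16 / 2 = 26.6 kips.
Bearing governs: 26.6 kips.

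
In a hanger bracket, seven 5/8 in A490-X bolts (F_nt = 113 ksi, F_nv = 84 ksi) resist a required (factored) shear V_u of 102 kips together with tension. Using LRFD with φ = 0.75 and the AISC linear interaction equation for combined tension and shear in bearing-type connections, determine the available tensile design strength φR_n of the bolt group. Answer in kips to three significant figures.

99.4 kips

A_b = π·0.625²/4 = 0.3068 in²; f_rv = 102 / (7 × 0.3068) = 47.5 ksi.
F'_nt = 1.3 F_nt − (F_nt / φF_nv) f_rv = 1.3·113 − (113/(0.75·84))·47.5 = 61.71 ksi, capped at F_nt → F'_nt = 61.71 ksi.
R_n = F'_nt · A_b · n = 61.71 × 0.3068 × 7 = 132.5 kips.
Design strength φR_n = 0.75 × 132.5 = 99.4 kips.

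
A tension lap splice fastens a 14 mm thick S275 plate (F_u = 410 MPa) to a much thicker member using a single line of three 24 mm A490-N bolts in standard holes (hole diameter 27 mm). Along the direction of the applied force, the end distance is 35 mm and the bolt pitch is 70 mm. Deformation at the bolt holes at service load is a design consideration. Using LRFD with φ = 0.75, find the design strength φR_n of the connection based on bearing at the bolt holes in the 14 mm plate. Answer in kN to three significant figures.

555 kN

Per bolt r_n = 1.2 l_c t F_u ≤ 2.4 d t F_u; upper limit = 2.4 × 24 × 14 × 410 / 1000 = 330.6 kN.
Edge bolt: l_c = 35 − 27/2 = 21.5 mm → 1.2 × 21.5 × 14 × 410 / 1000 = 148.1 → r_n = 148.1 kN.
Interior bolts: l_c = 70 − 27 = 43 mm → 1.2 × 43 × 14 × 410 / 1000 = 296.2 → r_n = 296.2 kN.
R_n = 1 × 148.1 + 2 × 296.2 = 740.5 kN.
Design strength φR_n = 0.75 × 740.5 = 555 kN.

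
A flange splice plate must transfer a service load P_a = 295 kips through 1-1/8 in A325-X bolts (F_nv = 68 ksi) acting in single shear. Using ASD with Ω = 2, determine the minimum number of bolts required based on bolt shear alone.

9 bolts

A_b = π·1.125²/4 = 0.994 in².
Per-bolt allowable strength R_n/Ω = 68 × 0.994 × 1 / 2 = 33.8 kips.
n ≥ 295 / 33.8 = 8.729 → use 9 bolts.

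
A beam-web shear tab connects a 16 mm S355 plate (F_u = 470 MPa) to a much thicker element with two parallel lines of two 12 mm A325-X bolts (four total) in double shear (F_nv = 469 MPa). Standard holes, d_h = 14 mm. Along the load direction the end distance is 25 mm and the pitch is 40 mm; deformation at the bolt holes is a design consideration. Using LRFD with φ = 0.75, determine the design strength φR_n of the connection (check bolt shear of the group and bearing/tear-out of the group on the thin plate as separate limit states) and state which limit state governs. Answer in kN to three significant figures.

318 kN (bolt shear governs)

Bolt shear: A_b = π·12²/4 = 113.1 mm²; R_n = 469 × 113.1 × 4 × 2 / 1000 = 424.3 kN → 0.75 × 424.3 = 318 kN.
Bearing (1.2 l_c t F_u ≤ 2.4 d t F_u): upper limit = 2.4·12·16·470 / 1000 = 216.6 kN.
  Edge l_c = 25 − 14/2 = 18 → r_n = 162.4 kN; interior l_c = 40 − 14 = 26 → r_n = 216.6 kN.
  R_n,bearing = 2·162.4 + 2·216.6 = 758 kN → 0.75 × 758 = 569 kN.
Bolt shear governs: 318 kN.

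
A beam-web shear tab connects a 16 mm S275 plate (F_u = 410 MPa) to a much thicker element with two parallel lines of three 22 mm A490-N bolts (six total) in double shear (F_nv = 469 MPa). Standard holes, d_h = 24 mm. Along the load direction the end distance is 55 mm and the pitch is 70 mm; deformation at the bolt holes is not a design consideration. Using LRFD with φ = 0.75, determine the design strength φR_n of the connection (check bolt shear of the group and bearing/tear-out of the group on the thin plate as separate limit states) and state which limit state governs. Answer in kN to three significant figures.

1600 kN (bolt shear governs)

Bolt shear: A_b = π·22²/4 = 380.1 mm²; R_n = 469 × 380.1 × 6 × 2 / 1000 = 2139 kN → 0.75 × 2139 = 1600 kN.
Bearing (1.5 l_c t F_u ≤ 3.0 d t F_u): upper limit = 3.0·22·16·410 / 1000 = 433 kN.
  Edge l_c = 55 − 24/2 = 43 → r_n = 423.1 kN; interior l_c = 70 − 24 = 46 → r_n = 433 kN.
  R_n,bearing = 2·423.1 + 4·433 = 2578 kN → 0.75 × 2578 = 1930 kN.
Bolt shear governs: 1600 kN.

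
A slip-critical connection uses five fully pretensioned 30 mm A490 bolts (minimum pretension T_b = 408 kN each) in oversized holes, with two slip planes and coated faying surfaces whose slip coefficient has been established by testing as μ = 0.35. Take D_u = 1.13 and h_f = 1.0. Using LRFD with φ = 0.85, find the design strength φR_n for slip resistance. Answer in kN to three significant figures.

R_n = μ · D_u · h_f · T_b · n_s · n_b = 0.35 × 1.13 × 1.0 × 408 × 2 × 5 = 1614 kN.
Design strength φR_n = 0.85 × 1614 = 1370 kN.

1370 kN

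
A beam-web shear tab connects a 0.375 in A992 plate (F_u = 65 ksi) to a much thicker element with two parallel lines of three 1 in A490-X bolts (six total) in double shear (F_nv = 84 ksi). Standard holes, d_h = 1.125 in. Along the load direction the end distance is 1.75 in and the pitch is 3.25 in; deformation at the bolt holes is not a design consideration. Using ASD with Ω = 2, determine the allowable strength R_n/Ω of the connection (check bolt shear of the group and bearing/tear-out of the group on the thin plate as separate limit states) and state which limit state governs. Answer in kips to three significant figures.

Bolt shear: A_b = π·1²/4 = 0.7854 in²; R_n = 84 × 0.7854 × 6 × 2 = 791.7 kips → 791.7 / 2 = 396 kips.
Bearing (1.5 l_c t F_u ≤ 3.0 d t F_u): upper limit = 3.0·1·0.375·65 = 73.12 kips.
  Edge l_c = 1.75 − 1.125/2 = 1.188 → r_n = 43.42 kips; interior l_c = 3.25 − 1.125 = 2.125 → r_n = 73.12 kips.
  R_n,bearing = 2·43.42 + 4·73.12 = 379.3 kips → 379.3 / 2 = 190 kips.
Bearing governs: 190 kips.

190 kips (bearing governs)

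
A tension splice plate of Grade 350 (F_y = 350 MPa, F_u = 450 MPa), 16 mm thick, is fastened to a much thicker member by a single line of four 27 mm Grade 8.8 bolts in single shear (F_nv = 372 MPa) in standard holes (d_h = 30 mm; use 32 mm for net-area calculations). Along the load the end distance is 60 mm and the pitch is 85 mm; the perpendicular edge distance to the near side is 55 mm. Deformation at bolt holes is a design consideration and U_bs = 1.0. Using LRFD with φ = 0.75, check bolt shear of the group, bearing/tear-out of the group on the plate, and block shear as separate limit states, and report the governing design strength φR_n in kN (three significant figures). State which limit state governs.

Bolt shear: A_b = π·27²/4 = 572.6 mm²; R_n = 372 × 572.6 × 4 × 1 / 1000 = 852 kN → 0.75 × 852 = 639 kN.
Bearing: edge l_c = 45, r_n = 388.8 kN; interior l_c = 55, r_n = 466.6 kN; R_n = 388.8 + 3·466.6 = 1788 kN → 1340 kN.
Block shear: A_gv = 5040, A_nv = 3248, A_nt = 624 mm²; R_n = min(0.6F_uA_nv, 0.6F_yA_gv) + U_bs·F_u·A_nt = 1158 kN → 868 kN.
Bolt shear governs: 639 kN.

639 kN (bolt shear governs)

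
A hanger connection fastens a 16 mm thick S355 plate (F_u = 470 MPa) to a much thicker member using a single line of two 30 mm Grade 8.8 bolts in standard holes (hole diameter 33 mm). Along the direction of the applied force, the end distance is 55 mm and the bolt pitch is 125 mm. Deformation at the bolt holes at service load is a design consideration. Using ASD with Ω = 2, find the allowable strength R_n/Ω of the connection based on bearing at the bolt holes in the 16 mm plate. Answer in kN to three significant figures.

444 kN

Per bolt r_n = 1.2 l_c t F_u ≤ 2.4 d t F_u; upper limit = 2.4 × 30 × 16 × 470 / 1000 = 541.4 kN.
Edge bolt: l_c = 55 − 33/2 = 38.5 mm → 1.2 × 38.5 × 16 × 470 / 1000 = 347.4 → r_n = 347.4 kN.
Interior bolts: l_c = 125 − 33 = 92 mm → 1.2 × 92 × 16 × 470 / 1000 = 830.2 → r_n = 541.4 kN.
R_n = 1 × 347.4 + 1 × 541.4 = 888.9 kN.
Allowable strength R_n/Ω = 888.9 / 2 = 444 kN.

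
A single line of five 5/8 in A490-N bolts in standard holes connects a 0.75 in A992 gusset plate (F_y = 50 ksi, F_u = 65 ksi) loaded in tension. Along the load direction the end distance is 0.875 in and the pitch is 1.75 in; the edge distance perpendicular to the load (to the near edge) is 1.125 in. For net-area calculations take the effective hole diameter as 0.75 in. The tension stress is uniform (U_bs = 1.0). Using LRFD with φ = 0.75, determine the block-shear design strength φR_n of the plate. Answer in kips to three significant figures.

126 kips

Shear plane L_v = 0.875 + 4·1.75 = 7.875 in; A_gv = 7.875 × 0.75 = 5.906 in².
A_nv = (7.875 − 4.5·0.75) × 0.75 = 3.375 in².
A_nt = (1.125 − 0.5·0.75) × 0.75 = 0.5625 in².
0.6 F_u A_nv = 131.6 kips; 0.6 F_y A_gv = 177.2 kips → shear rupture governs the shear term.
R_n = 131.6 + 1.0 × 65 × 0.5625 = 168.2 kips.
Design strength φR_n = 0.75 × 168.2 = 126 kips.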